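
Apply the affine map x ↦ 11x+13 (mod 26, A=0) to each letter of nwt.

n(13): 11·13+13=156≡0 → a
w(22): 11·22+13=255≡21 → v
t(19): 11·19+13=222≡14 → o

avo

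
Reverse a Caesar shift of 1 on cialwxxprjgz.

c(2): 2−1=1 → b
i(8): 8−1=7 → h
a(0): 0−1=-1≡25 → z
l(11): 11−1=10 → k
w(22): 22−1=21 → v
x(23): 23−1=22 → w
x(23): 23−1=22 → w
p(15): 15−1=14 → o
r(17): 17−1=16 → q
j(9): 9−1=8 → i
g(6): 6−1=5 → f
z(25): 25−1=24 → y

bhzkvwwoqify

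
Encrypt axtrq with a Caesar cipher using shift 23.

a(0): 0+23=23 → x
x(23): 23+23=46≡20 → u
t(19): 19+23=42≡16 → q
r(17): 17+23=40≡14 → o
q(16): 16+23=39≡13 → n

xuqon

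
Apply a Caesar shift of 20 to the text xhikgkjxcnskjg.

x(23): 23+20=43≡17 → r
h(7): 7+20=27≡1 → b
i(8): 8+20=28≡2 → c
k(10): 10+20=30≡4 → e
g(6): 6+20=26≡0 → a
k(10): 10+20=30≡4 → e
j(9): 9+20=29≡3 → d
x(23): 23+20=43≡17 → r
c(2): 2+20=22 → w
n(13): 13+20=33≡7 → h
s(18): 18+20=38≡12 → m
k(10): 10+20=30≡4 → e
j(9): 9+20=29≡3 → d
g(6): 6+20=26≡0 → a

rbceaedrwhmeda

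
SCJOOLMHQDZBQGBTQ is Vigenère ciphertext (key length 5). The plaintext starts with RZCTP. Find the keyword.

Subtract each crib letter from the matching ciphertext letter (mod 26):
S(18)−R(17)=1 → B
C(2)−Z(25)=-23≡3 → D
J(9)−C(2)=7 → H
O(14)−T(19)=-5≡21 → V
O(14)−P(15)=-1≡25 → Z

BDHVZ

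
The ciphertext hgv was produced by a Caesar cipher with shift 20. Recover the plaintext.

nmb

h(7): 7−20=-13≡13 → n
g(6): 6−20=-14≡12 → m
v(21): 21−20=1 → b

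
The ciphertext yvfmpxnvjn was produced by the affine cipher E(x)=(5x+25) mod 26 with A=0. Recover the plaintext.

The inverse of 5 mod 26 is 21, since 5·21=105≡1. Apply D(y)=21·(y−25) mod 26:
y(24): 21·(24−25)=-21≡5 → f
v(21): 21·(21−25)=-84≡20 → u
f(5): 21·(5−25)=-420≡22 → w
m(12): 21·(12−25)=-273≡13 → n
p(15): 21·(15−25)=-210≡24 → y
x(23): 21·(23−25)=-42≡10 → k
n(13): 21·(13−25)=-252≡8 → i
v(21): 21·(21−25)=-84≡20 → u
j(9): 21·(9−25)=-336≡2 → c
n(13): 21·(13−25)=-252≡8 → i

fuwnykiuci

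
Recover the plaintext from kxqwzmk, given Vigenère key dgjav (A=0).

hrhweje

Repeat the key across the ciphertext: dgjavdg
k(10)−d(3): 7 → h
x(23)−g(6): 17 → r
q(16)−j(9): 7 → h
w(22)−a(0): 22 → w
z(25)−v(21): 4 → e
m(12)−d(3): 9 → j
k(10)−g(6): 4 → e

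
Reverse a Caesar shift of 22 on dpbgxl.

d(3): 3−22=-19≡7 → h
p(15): 15−22=-7≡19 → t
b(1): 1−22=-21≡5 → f
g(6): 6−22=-16≡10 → k
x(23): 23−22=1 → b
l(11): 11−22=-11≡15 → p

htfkbp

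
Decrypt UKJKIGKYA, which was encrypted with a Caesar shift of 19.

U(20): 20−19=1 → B
K(10): 10−19=-9≡17 → R
J(9): 9−19=-10≡16 → Q
K(10): 10−19=-9≡17 → R
I(8): 8−19=-11≡15 → P
G(6): 6−19=-13≡13 → N
K(10): 10−19=-9≡17 → R
Y(24): 24−19=5 → F
A(0): 0−19=-19≡7 → H

BRQRPNRFH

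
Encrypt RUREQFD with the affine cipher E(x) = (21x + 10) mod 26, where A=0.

DODQILV

R(17): 21·17+10=367≡3 → D
U(20): 21·20+10=430≡14 → O
R(17): 21·17+10=367≡3 → D
E(4): 21·4+10=94≡16 → Q
Q(16): 21·16+10=346≡8 → I
F(5): 21·5+10=115≡11 → L
D(3): 21·3+10=73≡21 → V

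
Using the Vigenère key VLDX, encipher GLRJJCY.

Repeat the key across the message: VLDXVLD
G(6)+V(21): 27≡1 → B
L(11)+L(11): 22 → W
R(17)+D(3): 20 → U
J(9)+X(23): 32≡6 → G
J(9)+V(21): 30≡4 → E
C(2)+L(11): 13 → N
Y(24)+D(3): 27≡1 → B

BWUGENB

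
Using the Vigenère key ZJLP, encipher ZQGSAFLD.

Repeat the key across the message: ZJLPZJLP
Z(25)+Z(25): 50≡24 → Y
Q(16)+J(9): 25 → Z
G(6)+L(11): 17 → R
S(18)+P(15): 33≡7 → H
A(0)+Z(25): 25 → Z
F(5)+J(9): 14 → O
L(11)+L(11): 22 → W
D(3)+P(15): 18 → S

YZRHZOWS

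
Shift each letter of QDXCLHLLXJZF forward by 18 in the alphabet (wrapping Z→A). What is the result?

Q(16): 16+18=34≡8 → I
D(3): 3+18=21 → V
X(23): 23+18=41≡15 → P
C(2): 2+18=20 → U
L(11): 11+18=29≡3 → D
H(7): 7+18=25 → Z
L(11): 11+18=29≡3 → D
L(11): 11+18=29≡3 → D
X(23): 23+18=41≡15 → P
J(9): 9+18=27≡1 → B
Z(25): 25+18=43≡17 → R
F(5): 5+18=23 → X

IVPUDZDDPBRX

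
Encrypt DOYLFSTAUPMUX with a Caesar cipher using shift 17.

UFPCWJKRLGDLO

D(3): 3+17=20 → U
O(14): 14+17=31≡5 → F
Y(24): 24+17=41≡15 → P
L(11): 11+17=28≡2 → C
F(5): 5+17=22 → W
S(18): 18+17=35≡9 → J
T(19): 19+17=36≡10 → K
A(0): 0+17=17 → R
U(20): 20+17=37≡11 → L
P(15): 15+17=32≡6 → G
M(12): 12+17=29≡3 → D
U(20): 20+17=37≡11 → L
X(23): 23+17=40≡14 → O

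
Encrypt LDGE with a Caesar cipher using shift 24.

JBEC

L(11): 11+24=35≡9 → J
D(3): 3+24=27≡1 → B
G(6): 6+24=30≡4 → E
E(4): 4+24=28≡2 → C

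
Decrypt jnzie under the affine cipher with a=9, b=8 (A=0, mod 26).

dpzao

The inverse of 9 mod 26 is 3, since 9·3=27≡1. Apply D(y)=3·(y−8) mod 26:
j(9): 3·(9−8)=3 → d
n(13): 3·(13−8)=15 → p
z(25): 3·(25−8)=51≡25 → z
i(8): 3·(8−8)=0 → a
e(4): 3·(4−8)=-12≡14 → o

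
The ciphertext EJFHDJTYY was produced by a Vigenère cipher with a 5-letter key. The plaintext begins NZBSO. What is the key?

Subtract each crib letter from the matching ciphertext letter (mod 26):
E(4)−N(13)=-9≡17 → R
J(9)−Z(25)=-16≡10 → K
F(5)−B(1)=4 → E
H(7)−S(18)=-11≡15 → P
D(3)−O(14)=-11≡15 → P

RKEPP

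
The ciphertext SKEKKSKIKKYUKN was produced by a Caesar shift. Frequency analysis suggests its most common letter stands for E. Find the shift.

The most frequent ciphertext letter is K (appears 7 times).
K is position 10; E is position 4.
Shift = 6.

6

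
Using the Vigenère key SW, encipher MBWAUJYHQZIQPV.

EXOWMFQDIVAMHR

Repeat the key across the message: SWSWSWSWSWSWSW
M(12)+S(18): 30≡4 → E
B(1)+W(22): 23 → X
W(22)+S(18): 40≡14 → O
A(0)+W(22): 22 → W
U(20)+S(18): 38≡12 → M
J(9)+W(22): 31≡5 → F
Y(24)+S(18): 42≡16 → Q
H(7)+W(22): 29≡3 → D
Q(16)+S(18): 34≡8 → I
Z(25)+W(22): 47≡21 → V
I(8)+S(18): 26≡0 → A
Q(16)+W(22): 38≡12 → M
P(15)+S(18): 33≡7 → H
V(21)+W(22): 43≡17 → R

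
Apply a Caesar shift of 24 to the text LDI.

JBG

L(11): 11+24=35≡9 → J
D(3): 3+24=27≡1 → B
I(8): 8+24=32≡6 → G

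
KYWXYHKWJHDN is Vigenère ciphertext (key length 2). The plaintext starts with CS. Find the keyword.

IG

Subtract each crib letter from the matching ciphertext letter (mod 26):
K(10)−C(2)=8 → I
Y(24)−S(18)=6 → G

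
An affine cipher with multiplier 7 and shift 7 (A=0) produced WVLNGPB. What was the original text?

RCIMLQO

The inverse of 7 mod 26 is 15, since 7·15=105≡1. Apply D(y)=15·(y−7) mod 26:
W(22): 15·(22−7)=225≡17 → R
V(21): 15·(21−7)=210≡2 → C
L(11): 15·(11−7)=60≡8 → I
N(13): 15·(13−7)=90≡12 → M
G(6): 15·(6−7)=-15≡11 → L
P(15): 15·(15−7)=120≡16 → Q
B(1): 15·(1−7)=-90≡14 → O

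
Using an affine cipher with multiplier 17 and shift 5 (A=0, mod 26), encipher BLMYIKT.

B(1): 17·1+5=22 → W
L(11): 17·11+5=192≡10 → K
M(12): 17·12+5=209≡1 → B
Y(24): 17·24+5=413≡23 → X
I(8): 17·8+5=141≡11 → L
K(10): 17·10+5=175≡19 → T
T(19): 17·19+5=328≡16 → Q

WKBXLTQ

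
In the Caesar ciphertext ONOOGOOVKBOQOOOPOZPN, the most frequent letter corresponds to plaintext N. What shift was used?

The most frequent ciphertext letter is O (appears 10 times).
O is position 14; N is position 13.
Shift = 1.

1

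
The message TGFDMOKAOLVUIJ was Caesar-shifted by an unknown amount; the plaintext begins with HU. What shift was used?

From the crib: T(19)−H(7)=12, so the shift is 12.

12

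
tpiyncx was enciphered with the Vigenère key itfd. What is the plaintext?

Repeat the key across the ciphertext: itfditf
t(19)−i(8): 11 → l
p(15)−t(19): -4≡22 → w
i(8)−f(5): 3 → d
y(24)−d(3): 21 → v
n(13)−i(8): 5 → f
c(2)−t(19): -17≡9 → j
x(23)−f(5): 18 → s

lwdvfjs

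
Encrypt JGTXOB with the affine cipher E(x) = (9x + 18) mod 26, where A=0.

VUHROB

J(9): 9·9+18=99≡21 → V
G(6): 9·6+18=72≡20 → U
T(19): 9·19+18=189≡7 → H
X(23): 9·23+18=225≡17 → R
O(14): 9·14+18=144≡14 → O
B(1): 9·1+18=27≡1 → B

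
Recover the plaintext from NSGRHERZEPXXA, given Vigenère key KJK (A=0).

DJWHYUHQUFONQ

Repeat the key across the ciphertext: KJKKJKKJKKJKK
N(13)−K(10): 3 → D
S(18)−J(9): 9 → J
G(6)−K(10): -4≡22 → W
R(17)−K(10): 7 → H
H(7)−J(9): -2≡24 → Y
E(4)−K(10): -6≡20 → U
R(17)−K(10): 7 → H
Z(25)−J(9): 16 → Q
E(4)−K(10): -6≡20 → U
P(15)−K(10): 5 → F
X(23)−J(9): 14 → O
X(23)−K(10): 13 → N
A(0)−K(10): -10≡16 → Q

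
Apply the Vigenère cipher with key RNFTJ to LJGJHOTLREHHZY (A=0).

Repeat the key across the message: RNFTJRNFTJRNFT
L(11)+R(17): 28≡2 → C
J(9)+N(13): 22 → W
G(6)+F(5): 11 → L
J(9)+T(19): 28≡2 → C
H(7)+J(9): 16 → Q
O(14)+R(17): 31≡5 → F
T(19)+N(13): 32≡6 → G
L(11)+F(5): 16 → Q
R(17)+T(19): 36≡10 → K
E(4)+J(9): 13 → N
H(7)+R(17): 24 → Y
H(7)+N(13): 20 → U
Z(25)+F(5): 30≡4 → E
Y(24)+T(19): 43≡17 → R

CWLCQFGQKNYUER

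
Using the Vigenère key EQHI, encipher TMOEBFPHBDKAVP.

XCVMFVWPFTRIZF

Repeat the key across the message: EQHIEQHIEQHIEQ
T(19)+E(4): 23 → X
M(12)+Q(16): 28≡2 → C
O(14)+H(7): 21 → V
E(4)+I(8): 12 → M
B(1)+E(4): 5 → F
F(5)+Q(16): 21 → V
P(15)+H(7): 22 → W
H(7)+I(8): 15 → P
B(1)+E(4): 5 → F
D(3)+Q(16): 19 → T
K(10)+H(7): 17 → R
A(0)+I(8): 8 → I
V(21)+E(4): 25 → Z
P(15)+Q(16): 31≡5 → F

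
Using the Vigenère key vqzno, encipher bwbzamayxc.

wmamohqxkq

Repeat the key across the message: vqznovqzno
b(1)+v(21): 22 → w
w(22)+q(16): 38≡12 → m
b(1)+z(25): 26≡0 → a
z(25)+n(13): 38≡12 → m
a(0)+o(14): 14 → o
m(12)+v(21): 33≡7 → h
a(0)+q(16): 16 → q
y(24)+z(25): 49≡23 → x
x(23)+n(13): 36≡10 → k
c(2)+o(14): 16 → q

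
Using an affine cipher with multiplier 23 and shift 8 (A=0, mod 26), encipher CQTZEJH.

C(2): 23·2+8=54≡2 → C
Q(16): 23·16+8=376≡12 → M
T(19): 23·19+8=445≡3 → D
Z(25): 23·25+8=583≡11 → L
E(4): 23·4+8=100≡22 → W
J(9): 23·9+8=215≡7 → H
H(7): 23·7+8=169≡13 → N

CMDLWHN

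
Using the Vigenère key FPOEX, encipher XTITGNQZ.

Repeat the key across the message: FPOEXFPO
X(23)+F(5): 28≡2 → C
T(19)+P(15): 34≡8 → I
I(8)+O(14): 22 → W
T(19)+E(4): 23 → X
G(6)+X(23): 29≡3 → D
N(13)+F(5): 18 → S
Q(16)+P(15): 31≡5 → F
Z(25)+O(14): 39≡13 → N

CIWXDSFN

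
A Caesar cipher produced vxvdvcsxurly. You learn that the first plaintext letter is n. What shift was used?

8

From the crib: v(21)−n(13)=8, so the shift is 8.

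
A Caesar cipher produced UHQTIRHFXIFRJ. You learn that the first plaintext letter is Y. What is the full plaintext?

From the crib: U(20)−Y(24)=-4≡22, so the shift is 22.
Subtract 22 from each ciphertext letter:
U(20): 20−22=-2≡24 → Y
H(7): 7−22=-15≡11 → L
Q(16): 16−22=-6≡20 → U
T(19): 19−22=-3≡23 → X
I(8): 8−22=-14≡12 → M
R(17): 17−22=-5≡21 → V
H(7): 7−22=-15≡11 → L
F(5): 5−22=-17≡9 → J
X(23): 23−22=1 → B
I(8): 8−22=-14≡12 → M
F(5): 5−22=-17≡9 → J
R(17): 17−22=-5≡21 → V
J(9): 9−22=-13≡13 → N

YLUXMVLJBMJVN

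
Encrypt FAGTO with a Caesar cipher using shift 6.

LGMZU

F(5): 5+6=11 → L
A(0): 0+6=6 → G
G(6): 6+6=12 → M
T(19): 19+6=25 → Z
O(14): 14+6=20 → U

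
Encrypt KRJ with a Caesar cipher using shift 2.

K(10): 10+2=12 → M
R(17): 17+2=19 → T
J(9): 9+2=11 → L

MTL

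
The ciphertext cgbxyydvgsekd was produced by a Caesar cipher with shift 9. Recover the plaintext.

c(2): 2−9=-7≡19 → t
g(6): 6−9=-3≡23 → x
b(1): 1−9=-8≡18 → s
x(23): 23−9=14 → o
y(24): 24−9=15 → p
y(24): 24−9=15 → p
d(3): 3−9=-6≡20 → u
v(21): 21−9=12 → m
g(6): 6−9=-3≡23 → x
s(18): 18−9=9 → j
e(4): 4−9=-5≡21 → v
k(10): 10−9=1 → b
d(3): 3−9=-6≡20 → u

txsoppumxjvbu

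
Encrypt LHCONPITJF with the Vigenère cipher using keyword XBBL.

IIDZKQJEGG

Repeat the key across the message: XBBLXBBLXB
L(11)+X(23): 34≡8 → I
H(7)+B(1): 8 → I
C(2)+B(1): 3 → D
O(14)+L(11): 25 → Z
N(13)+X(23): 36≡10 → K
P(15)+B(1): 16 → Q
I(8)+B(1): 9 → J
T(19)+L(11): 30≡4 → E
J(9)+X(23): 32≡6 → G
F(5)+B(1): 6 → G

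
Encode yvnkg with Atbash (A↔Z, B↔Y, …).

bempt

y(24) → b(1)
v(21) → e(4)
n(13) → m(12)
k(10) → p(15)
g(6) → t(19)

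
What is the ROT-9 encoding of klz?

k(10): 10+9=19 → t
l(11): 11+9=20 → u
z(25): 25+9=34≡8 → i

tui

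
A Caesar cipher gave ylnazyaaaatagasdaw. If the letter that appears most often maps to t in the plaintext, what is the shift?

The most frequent ciphertext letter is a (appears 8 times).
a is position 0; t is position 19.
Shift = -19≡7.

7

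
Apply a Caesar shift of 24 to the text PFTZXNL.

NDRXVLJ

P(15): 15+24=39≡13 → N
F(5): 5+24=29≡3 → D
T(19): 19+24=43≡17 → R
Z(25): 25+24=49≡23 → X
X(23): 23+24=47≡21 → V
N(13): 13+24=37≡11 → L
L(11): 11+24=35≡9 → J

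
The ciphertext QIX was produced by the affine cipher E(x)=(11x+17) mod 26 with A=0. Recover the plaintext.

The inverse of 11 mod 26 is 19, since 11·19=209≡1. Apply D(y)=19·(y−17) mod 26:
Q(16): 19·(16−17)=-19≡7 → H
I(8): 19·(8−17)=-171≡11 → L
X(23): 19·(23−17)=114≡10 → K

HLK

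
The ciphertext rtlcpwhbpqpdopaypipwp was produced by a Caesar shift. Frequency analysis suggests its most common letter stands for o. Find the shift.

1

The most frequent ciphertext letter is p (appears 7 times).
p is position 15; o is position 14.
Shift = 1.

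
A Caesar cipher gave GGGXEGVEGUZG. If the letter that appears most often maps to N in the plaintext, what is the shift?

The most frequent ciphertext letter is G (appears 6 times).
G is position 6; N is position 13.
Shift = -7≡19.

19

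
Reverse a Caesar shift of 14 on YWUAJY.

Y(24): 24−14=10 → K
W(22): 22−14=8 → I
U(20): 20−14=6 → G
A(0): 0−14=-14≡12 → M
J(9): 9−14=-5≡21 → V
Y(24): 24−14=10 → K

KIGMVK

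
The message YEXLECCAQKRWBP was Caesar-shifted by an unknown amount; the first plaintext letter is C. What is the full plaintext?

CIBPIGGEUOVAFT

From the crib: Y(24)−C(2)=22, so the shift is 22.
Subtract 22 from each ciphertext letter:
Y(24): 24−22=2 → C
E(4): 4−22=-18≡8 → I
X(23): 23−22=1 → B
L(11): 11−22=-11≡15 → P
E(4): 4−22=-18≡8 → I
C(2): 2−22=-20≡6 → G
C(2): 2−22=-20≡6 → G
A(0): 0−22=-22≡4 → E
Q(16): 16−22=-6≡20 → U
K(10): 10−22=-12≡14 → O
R(17): 17−22=-5≡21 → V
W(22): 22−22=0 → A
B(1): 1−22=-21≡5 → F
P(15): 15−22=-7≡19 → T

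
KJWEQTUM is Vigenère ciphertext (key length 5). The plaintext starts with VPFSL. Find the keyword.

PURMF

Subtract each crib letter from the matching ciphertext letter (mod 26):
K(10)−V(21)=-11≡15 → P
J(9)−P(15)=-6≡20 → U
W(22)−F(5)=17 → R
E(4)−S(18)=-14≡12 → M
Q(16)−L(11)=5 → F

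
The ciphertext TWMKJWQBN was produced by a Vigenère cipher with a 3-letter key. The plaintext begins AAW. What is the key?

Subtract each crib letter from the matching ciphertext letter (mod 26):
T(19)−A(0)=19 → T
W(22)−A(0)=22 → W
M(12)−W(22)=-10≡16 → Q

TWQ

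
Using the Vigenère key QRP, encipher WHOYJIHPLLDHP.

Repeat the key across the message: QRPQRPQRPQRPQ
W(22)+Q(16): 38≡12 → M
H(7)+R(17): 24 → Y
O(14)+P(15): 29≡3 → D
Y(24)+Q(16): 40≡14 → O
J(9)+R(17): 26≡0 → A
I(8)+P(15): 23 → X
H(7)+Q(16): 23 → X
P(15)+R(17): 32≡6 → G
L(11)+P(15): 26≡0 → A
L(11)+Q(16): 27≡1 → B
D(3)+R(17): 20 → U
H(7)+P(15): 22 → W
P(15)+Q(16): 31≡5 → F

MYDOAXXGABUWF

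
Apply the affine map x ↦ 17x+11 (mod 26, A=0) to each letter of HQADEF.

AXLKBS

H(7): 17·7+11=130≡0 → A
Q(16): 17·16+11=283≡23 → X
A(0): 17·0+11=11 → L
D(3): 17·3+11=62≡10 → K
E(4): 17·4+11=79≡1 → B
F(5): 17·5+11=96≡18 → S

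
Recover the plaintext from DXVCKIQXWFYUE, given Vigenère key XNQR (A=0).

GKFLNVAGZSIDH

Repeat the key across the ciphertext: XNQRXNQRXNQRX
D(3)−X(23): -20≡6 → G
X(23)−N(13): 10 → K
V(21)−Q(16): 5 → F
C(2)−R(17): -15≡11 → L
K(10)−X(23): -13≡13 → N
I(8)−N(13): -5≡21 → V
Q(16)−Q(16): 0 → A
X(23)−R(17): 6 → G
W(22)−X(23): -1≡25 → Z
F(5)−N(13): -8≡18 → S
Y(24)−Q(16): 8 → I
U(20)−R(17): 3 → D
E(4)−X(23): -19≡7 → H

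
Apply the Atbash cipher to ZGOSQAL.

ATLHJZO

Z(25) → A(0)
G(6) → T(19)
O(14) → L(11)
S(18) → H(7)
Q(16) → J(9)
A(0) → Z(25)
L(11) → O(14)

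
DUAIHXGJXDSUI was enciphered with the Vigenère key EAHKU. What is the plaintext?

Repeat the key across the ciphertext: EAHKUEAHKUEAH
D(3)−E(4): -1≡25 → Z
U(20)−A(0): 20 → U
A(0)−H(7): -7≡19 → T
I(8)−K(10): -2≡24 → Y
H(7)−U(20): -13≡13 → N
X(23)−E(4): 19 → T
G(6)−A(0): 6 → G
J(9)−H(7): 2 → C
X(23)−K(10): 13 → N
D(3)−U(20): -17≡9 → J
S(18)−E(4): 14 → O
U(20)−A(0): 20 → U
I(8)−H(7): 1 → B

ZUTYNTGCNJOUB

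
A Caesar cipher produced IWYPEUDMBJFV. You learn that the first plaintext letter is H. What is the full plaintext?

From the crib: I(8)−H(7)=1, so the shift is 1.
Subtract 1 from each ciphertext letter:
I(8): 8−1=7 → H
W(22): 22−1=21 → V
Y(24): 24−1=23 → X
P(15): 15−1=14 → O
E(4): 4−1=3 → D
U(20): 20−1=19 → T
D(3): 3−1=2 → C
M(12): 12−1=11 → L
B(1): 1−1=0 → A
J(9): 9−1=8 → I
F(5): 5−1=4 → E
V(21): 21−1=20 → U

HVXODTCLAIEU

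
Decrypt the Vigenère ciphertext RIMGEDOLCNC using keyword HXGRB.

KLGPDWRFLMV

Repeat the key across the ciphertext: HXGRBHXGRBH
R(17)−H(7): 10 → K
I(8)−X(23): -15≡11 → L
M(12)−G(6): 6 → G
G(6)−R(17): -11≡15 → P
E(4)−B(1): 3 → D
D(3)−H(7): -4≡22 → W
O(14)−X(23): -9≡17 → R
L(11)−G(6): 5 → F
C(2)−R(17): -15≡11 → L
N(13)−B(1): 12 → M
C(2)−H(7): -5≡21 → V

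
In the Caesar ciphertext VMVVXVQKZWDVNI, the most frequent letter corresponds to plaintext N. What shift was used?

The most frequent ciphertext letter is V (appears 5 times).
V is position 21; N is position 13.
Shift = 8.

8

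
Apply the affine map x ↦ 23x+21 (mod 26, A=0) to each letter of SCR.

TPW

S(18): 23·18+21=435≡19 → T
C(2): 23·2+21=67≡15 → P
R(17): 23·17+21=412≡22 → W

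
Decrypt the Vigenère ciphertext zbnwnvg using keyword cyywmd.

Repeat the key across the ciphertext: cyywmdc
z(25)−c(2): 23 → x
b(1)−y(24): -23≡3 → d
n(13)−y(24): -11≡15 → p
w(22)−w(22): 0 → a
n(13)−m(12): 1 → b
v(21)−d(3): 18 → s
g(6)−c(2): 4 → e

xdpabse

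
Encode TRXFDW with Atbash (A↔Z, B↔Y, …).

T(19) → G(6)
R(17) → I(8)
X(23) → C(2)
F(5) → U(20)
D(3) → W(22)
W(22) → D(3)

GICUWD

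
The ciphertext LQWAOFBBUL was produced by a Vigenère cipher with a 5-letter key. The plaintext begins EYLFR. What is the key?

Subtract each crib letter from the matching ciphertext letter (mod 26):
L(11)−E(4)=7 → H
Q(16)−Y(24)=-8≡18 → S
W(22)−L(11)=11 → L
A(0)−F(5)=-5≡21 → V
O(14)−R(17)=-3≡23 → X

HSLVX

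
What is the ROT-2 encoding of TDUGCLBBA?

VFWIENDDC

T(19): 19+2=21 → V
D(3): 3+2=5 → F
U(20): 20+2=22 → W
G(6): 6+2=8 → I
C(2): 2+2=4 → E
L(11): 11+2=13 → N
B(1): 1+2=3 → D
B(1): 1+2=3 → D
A(0): 0+2=2 → C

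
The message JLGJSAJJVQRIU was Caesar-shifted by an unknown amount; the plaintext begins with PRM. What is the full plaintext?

PRMPYGPPBWXOA

From the crib: J(9)−P(15)=-6≡20, so the shift is 20.
Subtract 20 from each ciphertext letter:
J(9): 9−20=-11≡15 → P
L(11): 11−20=-9≡17 → R
G(6): 6−20=-14≡12 → M
J(9): 9−20=-11≡15 → P
S(18): 18−20=-2≡24 → Y
A(0): 0−20=-20≡6 → G
J(9): 9−20=-11≡15 → P
J(9): 9−20=-11≡15 → P
V(21): 21−20=1 → B
Q(16): 16−20=-4≡22 → W
R(17): 17−20=-3≡23 → X
I(8): 8−20=-12≡14 → O
U(20): 20−20=0 → A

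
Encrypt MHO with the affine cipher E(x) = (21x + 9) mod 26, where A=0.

BAR

M(12): 21·12+9=261≡1 → B
H(7): 21·7+9=156≡0 → A
O(14): 21·14+9=303≡17 → R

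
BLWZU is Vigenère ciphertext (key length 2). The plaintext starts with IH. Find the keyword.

Subtract each crib letter from the matching ciphertext letter (mod 26):
B(1)−I(8)=-7≡19 → T
L(11)−H(7)=4 → E

TE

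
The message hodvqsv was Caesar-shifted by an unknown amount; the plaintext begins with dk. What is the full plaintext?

From the crib: h(7)−d(3)=4, so the shift is 4.
Subtract 4 from each ciphertext letter:
h(7): 7−4=3 → d
o(14): 14−4=10 → k
d(3): 3−4=-1≡25 → z
v(21): 21−4=17 → r
q(16): 16−4=12 → m
s(18): 18−4=14 → o
v(21): 21−4=17 → r

dkzrmor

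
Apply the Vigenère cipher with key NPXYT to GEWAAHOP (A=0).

TTTYTUDM

Repeat the key across the message: NPXYTNPX
G(6)+N(13): 19 → T
E(4)+P(15): 19 → T
W(22)+X(23): 45≡19 → T
A(0)+Y(24): 24 → Y
A(0)+T(19): 19 → T
H(7)+N(13): 20 → U
O(14)+P(15): 29≡3 → D
P(15)+X(23): 38≡12 → M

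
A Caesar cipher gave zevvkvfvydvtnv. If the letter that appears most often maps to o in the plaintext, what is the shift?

The most frequent ciphertext letter is v (appears 6 times).
v is position 21; o is position 14.
Shift = 7.

7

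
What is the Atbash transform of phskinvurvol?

p(15) → k(10)
h(7) → s(18)
s(18) → h(7)
k(10) → p(15)
i(8) → r(17)
n(13) → m(12)
v(21) → e(4)
u(20) → f(5)
r(17) → i(8)
v(21) → e(4)
o(14) → l(11)
l(11) → o(14)

kshprmefielo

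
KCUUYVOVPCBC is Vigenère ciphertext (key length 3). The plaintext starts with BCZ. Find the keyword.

JAV

Subtract each crib letter from the matching ciphertext letter (mod 26):
K(10)−B(1)=9 → J
C(2)−C(2)=0 → A
U(20)−Z(25)=-5≡21 → V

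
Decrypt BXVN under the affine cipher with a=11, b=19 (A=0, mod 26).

WYMQ

The inverse of 11 mod 26 is 19, since 11·19=209≡1. Apply D(y)=19·(y−19) mod 26:
B(1): 19·(1−19)=-342≡22 → W
X(23): 19·(23−19)=76≡24 → Y
V(21): 19·(21−19)=38≡12 → M
N(13): 19·(13−19)=-114≡16 → Q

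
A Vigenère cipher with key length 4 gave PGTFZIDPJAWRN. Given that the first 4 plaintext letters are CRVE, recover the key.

NPYB

Subtract each crib letter from the matching ciphertext letter (mod 26):
P(15)−C(2)=13 → N
G(6)−R(17)=-11≡15 → P
T(19)−V(21)=-2≡24 → Y
F(5)−E(4)=1 → B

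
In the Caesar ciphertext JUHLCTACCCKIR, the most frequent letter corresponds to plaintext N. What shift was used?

15

The most frequent ciphertext letter is C (appears 4 times).
C is position 2; N is position 13.
Shift = -11≡15.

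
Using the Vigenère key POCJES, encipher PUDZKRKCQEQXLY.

EIFIOJZQSNUPAM

Repeat the key across the message: POCJESPOCJESPO
P(15)+P(15): 30≡4 → E
U(20)+O(14): 34≡8 → I
D(3)+C(2): 5 → F
Z(25)+J(9): 34≡8 → I
K(10)+E(4): 14 → O
R(17)+S(18): 35≡9 → J
K(10)+P(15): 25 → Z
C(2)+O(14): 16 → Q
Q(16)+C(2): 18 → S
E(4)+J(9): 13 → N
Q(16)+E(4): 20 → U
X(23)+S(18): 41≡15 → P
L(11)+P(15): 26≡0 → A
Y(24)+O(14): 38≡12 → M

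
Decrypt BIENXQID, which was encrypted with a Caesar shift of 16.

LSOXHASN

B(1): 1−16=-15≡11 → L
I(8): 8−16=-8≡18 → S
E(4): 4−16=-12≡14 → O
N(13): 13−16=-3≡23 → X
X(23): 23−16=7 → H
Q(16): 16−16=0 → A
I(8): 8−16=-8≡18 → S
D(3): 3−16=-13≡13 → N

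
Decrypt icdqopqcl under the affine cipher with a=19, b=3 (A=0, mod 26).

dpanrcnpk

The inverse of 19 mod 26 is 11, since 19·11=209≡1. Apply D(y)=11·(y−3) mod 26:
i(8): 11·(8−3)=55≡3 → d
c(2): 11·(2−3)=-11≡15 → p
d(3): 11·(3−3)=0 → a
q(16): 11·(16−3)=143≡13 → n
o(14): 11·(14−3)=121≡17 → r
p(15): 11·(15−3)=132≡2 → c
q(16): 11·(16−3)=143≡13 → n
c(2): 11·(2−3)=-11≡15 → p
l(11): 11·(11−3)=88≡10 → k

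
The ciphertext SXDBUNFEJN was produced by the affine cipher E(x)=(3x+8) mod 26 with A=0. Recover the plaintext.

MFHPETZQJT

The inverse of 3 mod 26 is 9, since 3·9=27≡1. Apply D(y)=9·(y−8) mod 26:
S(18): 9·(18−8)=90≡12 → M
X(23): 9·(23−8)=135≡5 → F
D(3): 9·(3−8)=-45≡7 → H
B(1): 9·(1−8)=-63≡15 → P
U(20): 9·(20−8)=108≡4 → E
N(13): 9·(13−8)=45≡19 → T
F(5): 9·(5−8)=-27≡25 → Z
E(4): 9·(4−8)=-36≡16 → Q
J(9): 9·(9−8)=9 → J
N(13): 9·(13−8)=45≡19 → T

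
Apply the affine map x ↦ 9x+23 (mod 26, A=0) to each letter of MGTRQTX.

BZMULMW

M(12): 9·12+23=131≡1 → B
G(6): 9·6+23=77≡25 → Z
T(19): 9·19+23=194≡12 → M
R(17): 9·17+23=176≡20 → U
Q(16): 9·16+23=167≡11 → L
T(19): 9·19+23=194≡12 → M
X(23): 9·23+23=230≡22 → W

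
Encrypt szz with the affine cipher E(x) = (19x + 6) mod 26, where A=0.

s(18): 19·18+6=348≡10 → k
z(25): 19·25+6=481≡13 → n
z(25): 19·25+6=481≡13 → n

knn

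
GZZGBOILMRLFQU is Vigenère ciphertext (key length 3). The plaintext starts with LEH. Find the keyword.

VVS

Subtract each crib letter from the matching ciphertext letter (mod 26):
G(6)−L(11)=-5≡21 → V
Z(25)−E(4)=21 → V
Z(25)−H(7)=18 → S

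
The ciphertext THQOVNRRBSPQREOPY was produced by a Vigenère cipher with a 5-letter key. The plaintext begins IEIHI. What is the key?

Subtract each crib letter from the matching ciphertext letter (mod 26):
T(19)−I(8)=11 → L
H(7)−E(4)=3 → D
Q(16)−I(8)=8 → I
O(14)−H(7)=7 → H
V(21)−I(8)=13 → N

LDIHN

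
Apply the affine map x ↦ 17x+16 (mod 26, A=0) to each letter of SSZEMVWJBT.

S(18): 17·18+16=322≡10 → K
S(18): 17·18+16=322≡10 → K
Z(25): 17·25+16=441≡25 → Z
E(4): 17·4+16=84≡6 → G
M(12): 17·12+16=220≡12 → M
V(21): 17·21+16=373≡9 → J
W(22): 17·22+16=390≡0 → A
J(9): 17·9+16=169≡13 → N
B(1): 17·1+16=33≡7 → H
T(19): 17·19+16=339≡1 → B

KKZGMJANHB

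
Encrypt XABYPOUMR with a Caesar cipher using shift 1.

X(23): 23+1=24 → Y
A(0): 0+1=1 → B
B(1): 1+1=2 → C
Y(24): 24+1=25 → Z
P(15): 15+1=16 → Q
O(14): 14+1=15 → P
U(20): 20+1=21 → V
M(12): 12+1=13 → N
R(17): 17+1=18 → S

YBCZQPVNS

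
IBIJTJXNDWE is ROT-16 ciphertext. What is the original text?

SLSTDTHXNGO

I(8): 8−16=-8≡18 → S
B(1): 1−16=-15≡11 → L
I(8): 8−16=-8≡18 → S
J(9): 9−16=-7≡19 → T
T(19): 19−16=3 → D
J(9): 9−16=-7≡19 → T
X(23): 23−16=7 → H
N(13): 13−16=-3≡23 → X
D(3): 3−16=-13≡13 → N
W(22): 22−16=6 → G
E(4): 4−16=-12≡14 → O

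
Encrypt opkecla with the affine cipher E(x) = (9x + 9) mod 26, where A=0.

fovtbej

o(14): 9·14+9=135≡5 → f
p(15): 9·15+9=144≡14 → o
k(10): 9·10+9=99≡21 → v
e(4): 9·4+9=45≡19 → t
c(2): 9·2+9=27≡1 → b
l(11): 9·11+9=108≡4 → e
a(0): 9·0+9=9 → j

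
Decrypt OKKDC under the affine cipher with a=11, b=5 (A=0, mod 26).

PRROV

The inverse of 11 mod 26 is 19, since 11·19=209≡1. Apply D(y)=19·(y−5) mod 26:
O(14): 19·(14−5)=171≡15 → P
K(10): 19·(10−5)=95≡17 → R
K(10): 19·(10−5)=95≡17 → R
D(3): 19·(3−5)=-38≡14 → O
C(2): 19·(2−5)=-57≡21 → V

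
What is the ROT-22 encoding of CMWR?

C(2): 2+22=24 → Y
M(12): 12+22=34≡8 → I
W(22): 22+22=44≡18 → S
R(17): 17+22=39≡13 → N

YISN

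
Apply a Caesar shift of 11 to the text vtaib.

v(21): 21+11=32≡6 → g
t(19): 19+11=30≡4 → e
a(0): 0+11=11 → l
i(8): 8+11=19 → t
b(1): 1+11=12 → m

geltm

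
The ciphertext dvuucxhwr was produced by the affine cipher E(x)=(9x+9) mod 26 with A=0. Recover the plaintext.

ikhhfquny

The inverse of 9 mod 26 is 3, since 9·3=27≡1. Apply D(y)=3·(y−9) mod 26:
d(3): 3·(3−9)=-18≡8 → i
v(21): 3·(21−9)=36≡10 → k
u(20): 3·(20−9)=33≡7 → h
u(20): 3·(20−9)=33≡7 → h
c(2): 3·(2−9)=-21≡5 → f
x(23): 3·(23−9)=42≡16 → q
h(7): 3·(7−9)=-6≡20 → u
w(22): 3·(22−9)=39≡13 → n
r(17): 3·(17−9)=24 → y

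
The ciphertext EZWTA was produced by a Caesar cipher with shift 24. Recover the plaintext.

GBYVC

E(4): 4−24=-20≡6 → G
Z(25): 25−24=1 → B
W(22): 22−24=-2≡24 → Y
T(19): 19−24=-5≡21 → V
A(0): 0−24=-24≡2 → C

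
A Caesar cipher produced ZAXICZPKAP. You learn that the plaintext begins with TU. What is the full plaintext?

From the crib: Z(25)−T(19)=6, so the shift is 6.
Subtract 6 from each ciphertext letter:
Z(25): 25−6=19 → T
A(0): 0−6=-6≡20 → U
X(23): 23−6=17 → R
I(8): 8−6=2 → C
C(2): 2−6=-4≡22 → W
Z(25): 25−6=19 → T
P(15): 15−6=9 → J
K(10): 10−6=4 → E
A(0): 0−6=-6≡20 → U
P(15): 15−6=9 → J

TURCWTJEUJ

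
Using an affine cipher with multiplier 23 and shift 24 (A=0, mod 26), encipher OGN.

O(14): 23·14+24=346≡8 → I
G(6): 23·6+24=162≡6 → G
N(13): 23·13+24=323≡11 → L

IGL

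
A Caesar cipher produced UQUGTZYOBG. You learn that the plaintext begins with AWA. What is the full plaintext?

AWAMZFEUHM

From the crib: U(20)−A(0)=20, so the shift is 20.
Subtract 20 from each ciphertext letter:
U(20): 20−20=0 → A
Q(16): 16−20=-4≡22 → W
U(20): 20−20=0 → A
G(6): 6−20=-14≡12 → M
T(19): 19−20=-1≡25 → Z
Z(25): 25−20=5 → F
Y(24): 24−20=4 → E
O(14): 14−20=-6≡20 → U
B(1): 1−20=-19≡7 → H
G(6): 6−20=-14≡12 → M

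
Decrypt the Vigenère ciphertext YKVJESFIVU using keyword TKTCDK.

FACHBIMYCS

Repeat the key across the ciphertext: TKTCDKTKTC
Y(24)−T(19): 5 → F
K(10)−K(10): 0 → A
V(21)−T(19): 2 → C
J(9)−C(2): 7 → H
E(4)−D(3): 1 → B
S(18)−K(10): 8 → I
F(5)−T(19): -14≡12 → M
I(8)−K(10): -2≡24 → Y
V(21)−T(19): 2 → C
U(20)−C(2): 18 → S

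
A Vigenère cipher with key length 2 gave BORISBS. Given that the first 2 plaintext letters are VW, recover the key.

Subtract each crib letter from the matching ciphertext letter (mod 26):
B(1)−V(21)=-20≡6 → G
O(14)−W(22)=-8≡18 → S

GS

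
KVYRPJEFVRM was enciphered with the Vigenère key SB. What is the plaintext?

SUGQXIMEDQU

Repeat the key across the ciphertext: SBSBSBSBSBS
K(10)−S(18): -8≡18 → S
V(21)−B(1): 20 → U
Y(24)−S(18): 6 → G
R(17)−B(1): 16 → Q
P(15)−S(18): -3≡23 → X
J(9)−B(1): 8 → I
E(4)−S(18): -14≡12 → M
F(5)−B(1): 4 → E
V(21)−S(18): 3 → D
R(17)−B(1): 16 → Q
M(12)−S(18): -6≡20 → U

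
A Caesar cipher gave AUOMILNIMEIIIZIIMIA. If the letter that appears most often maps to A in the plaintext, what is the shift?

8

The most frequent ciphertext letter is I (appears 8 times).
I is position 8; A is position 0.
Shift = 8.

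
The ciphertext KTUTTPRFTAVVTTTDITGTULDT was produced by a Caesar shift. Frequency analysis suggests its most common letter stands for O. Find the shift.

The most frequent ciphertext letter is T (appears 10 times).
T is position 19; O is position 14.
Shift = 5.

5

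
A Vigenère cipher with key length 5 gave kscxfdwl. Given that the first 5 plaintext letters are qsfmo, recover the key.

uaxlr

Subtract each crib letter from the matching ciphertext letter (mod 26):
k(10)−q(16)=-6≡20 → u
s(18)−s(18)=0 → a
c(2)−f(5)=-3≡23 → x
x(23)−m(12)=11 → l
f(5)−o(14)=-9≡17 → r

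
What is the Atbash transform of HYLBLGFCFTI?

SBOYOTUXUGR

H(7) → S(18)
Y(24) → B(1)
L(11) → O(14)
B(1) → Y(24)
L(11) → O(14)
G(6) → T(19)
F(5) → U(20)
C(2) → X(23)
F(5) → U(20)
T(19) → G(6)
I(8) → R(17)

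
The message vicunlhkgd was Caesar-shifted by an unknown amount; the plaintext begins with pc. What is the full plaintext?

From the crib: v(21)−p(15)=6, so the shift is 6.
Subtract 6 from each ciphertext letter:
v(21): 21−6=15 → p
i(8): 8−6=2 → c
c(2): 2−6=-4≡22 → w
u(20): 20−6=14 → o
n(13): 13−6=7 → h
l(11): 11−6=5 → f
h(7): 7−6=1 → b
k(10): 10−6=4 → e
g(6): 6−6=0 → a
d(3): 3−6=-3≡23 → x

pcwohfbeax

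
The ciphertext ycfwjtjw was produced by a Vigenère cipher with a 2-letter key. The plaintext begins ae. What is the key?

Subtract each crib letter from the matching ciphertext letter (mod 26):
y(24)−a(0)=24 → y
c(2)−e(4)=-2≡24 → y

yy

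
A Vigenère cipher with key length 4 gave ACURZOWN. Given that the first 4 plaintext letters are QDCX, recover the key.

Subtract each crib letter from the matching ciphertext letter (mod 26):
A(0)−Q(16)=-16≡10 → K
C(2)−D(3)=-1≡25 → Z
U(20)−C(2)=18 → S
R(17)−X(23)=-6≡20 → U

KZSU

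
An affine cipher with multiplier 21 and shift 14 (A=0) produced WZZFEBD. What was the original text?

The inverse of 21 mod 26 is 5, since 21·5=105≡1. Apply D(y)=5·(y−14) mod 26:
W(22): 5·(22−14)=40≡14 → O
Z(25): 5·(25−14)=55≡3 → D
Z(25): 5·(25−14)=55≡3 → D
F(5): 5·(5−14)=-45≡7 → H
E(4): 5·(4−14)=-50≡2 → C
B(1): 5·(1−14)=-65≡13 → N
D(3): 5·(3−14)=-55≡23 → X

ODDHCNX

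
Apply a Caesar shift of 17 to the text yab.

y(24): 24+17=41≡15 → p
a(0): 0+17=17 → r
b(1): 1+17=18 → s

prs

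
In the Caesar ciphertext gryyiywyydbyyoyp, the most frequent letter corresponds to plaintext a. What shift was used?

24

The most frequent ciphertext letter is y (appears 8 times).
y is position 24; a is position 0.
Shift = 24.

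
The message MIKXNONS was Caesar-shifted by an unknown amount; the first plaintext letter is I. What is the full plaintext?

IEGTJKJO

From the crib: M(12)−I(8)=4, so the shift is 4.
Subtract 4 from each ciphertext letter:
M(12): 12−4=8 → I
I(8): 8−4=4 → E
K(10): 10−4=6 → G
X(23): 23−4=19 → T
N(13): 13−4=9 → J
O(14): 14−4=10 → K
N(13): 13−4=9 → J
S(18): 18−4=14 → O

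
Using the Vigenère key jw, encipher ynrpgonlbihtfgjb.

Repeat the key across the message: jwjwjwjwjwjwjwjw
y(24)+j(9): 33≡7 → h
n(13)+w(22): 35≡9 → j
r(17)+j(9): 26≡0 → a
p(15)+w(22): 37≡11 → l
g(6)+j(9): 15 → p
o(14)+w(22): 36≡10 → k
n(13)+j(9): 22 → w
l(11)+w(22): 33≡7 → h
b(1)+j(9): 10 → k
i(8)+w(22): 30≡4 → e
h(7)+j(9): 16 → q
t(19)+w(22): 41≡15 → p
f(5)+j(9): 14 → o
g(6)+w(22): 28≡2 → c
j(9)+j(9): 18 → s
b(1)+w(22): 23 → x

hjalpkwhkeqpocsx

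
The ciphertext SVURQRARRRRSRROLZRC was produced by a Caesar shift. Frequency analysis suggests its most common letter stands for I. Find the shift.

9

The most frequent ciphertext letter is R (appears 9 times).
R is position 17; I is position 8.
Shift = 9.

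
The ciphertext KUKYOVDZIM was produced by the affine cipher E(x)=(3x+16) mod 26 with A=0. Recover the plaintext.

YKYUITNDGQ

The inverse of 3 mod 26 is 9, since 3·9=27≡1. Apply D(y)=9·(y−16) mod 26:
K(10): 9·(10−16)=-54≡24 → Y
U(20): 9·(20−16)=36≡10 → K
K(10): 9·(10−16)=-54≡24 → Y
Y(24): 9·(24−16)=72≡20 → U
O(14): 9·(14−16)=-18≡8 → I
V(21): 9·(21−16)=45≡19 → T
D(3): 9·(3−16)=-117≡13 → N
Z(25): 9·(25−16)=81≡3 → D
I(8): 9·(8−16)=-72≡6 → G
M(12): 9·(12−16)=-36≡16 → Q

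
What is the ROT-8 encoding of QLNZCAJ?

YTVHKIR

Q(16): 16+8=24 → Y
L(11): 11+8=19 → T
N(13): 13+8=21 → V
Z(25): 25+8=33≡7 → H
C(2): 2+8=10 → K
A(0): 0+8=8 → I
J(9): 9+8=17 → R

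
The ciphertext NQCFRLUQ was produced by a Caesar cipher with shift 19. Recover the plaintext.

N(13): 13−19=-6≡20 → U
Q(16): 16−19=-3≡23 → X
C(2): 2−19=-17≡9 → J
F(5): 5−19=-14≡12 → M
R(17): 17−19=-2≡24 → Y
L(11): 11−19=-8≡18 → S
U(20): 20−19=1 → B
Q(16): 16−19=-3≡23 → X

UXJMYSBX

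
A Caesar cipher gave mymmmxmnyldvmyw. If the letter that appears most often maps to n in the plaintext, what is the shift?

25

The most frequent ciphertext letter is m (appears 6 times).
m is position 12; n is position 13.
Shift = -1≡25.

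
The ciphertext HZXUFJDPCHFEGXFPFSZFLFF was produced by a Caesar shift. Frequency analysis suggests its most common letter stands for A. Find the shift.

5

The most frequent ciphertext letter is F (appears 7 times).
F is position 5; A is position 0.
Shift = 5.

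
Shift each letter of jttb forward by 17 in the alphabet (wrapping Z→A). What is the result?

j(9): 9+17=26≡0 → a
t(19): 19+17=36≡10 → k
t(19): 19+17=36≡10 → k
b(1): 1+17=18 → s

akks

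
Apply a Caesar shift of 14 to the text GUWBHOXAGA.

G(6): 6+14=20 → U
U(20): 20+14=34≡8 → I
W(22): 22+14=36≡10 → K
B(1): 1+14=15 → P
H(7): 7+14=21 → V
O(14): 14+14=28≡2 → C
X(23): 23+14=37≡11 → L
A(0): 0+14=14 → O
G(6): 6+14=20 → U
A(0): 0+14=14 → O

UIKPVCLOUO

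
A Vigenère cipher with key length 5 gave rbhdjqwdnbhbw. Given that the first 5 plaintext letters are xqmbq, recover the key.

ulvct

Subtract each crib letter from the matching ciphertext letter (mod 26):
r(17)−x(23)=-6≡20 → u
b(1)−q(16)=-15≡11 → l
h(7)−m(12)=-5≡21 → v
d(3)−b(1)=2 → c
j(9)−q(16)=-7≡19 → t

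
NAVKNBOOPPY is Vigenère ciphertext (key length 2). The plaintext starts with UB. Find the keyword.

Subtract each crib letter from the matching ciphertext letter (mod 26):
N(13)−U(20)=-7≡19 → T
A(0)−B(1)=-1≡25 → Z

TZ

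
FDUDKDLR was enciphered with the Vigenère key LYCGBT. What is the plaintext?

UFSXJKAT

Repeat the key across the ciphertext: LYCGBTLY
F(5)−L(11): -6≡20 → U
D(3)−Y(24): -21≡5 → F
U(20)−C(2): 18 → S
D(3)−G(6): -3≡23 → X
K(10)−B(1): 9 → J
D(3)−T(19): -16≡10 → K
L(11)−L(11): 0 → A
R(17)−Y(24): -7≡19 → T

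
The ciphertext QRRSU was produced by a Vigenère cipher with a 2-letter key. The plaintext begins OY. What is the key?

CT

Subtract each crib letter from the matching ciphertext letter (mod 26):
Q(16)−O(14)=2 → C
R(17)−Y(24)=-7≡19 → T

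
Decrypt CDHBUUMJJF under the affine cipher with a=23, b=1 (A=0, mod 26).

The inverse of 23 mod 26 is 17, since 23·17=391≡1. Apply D(y)=17·(y−1) mod 26:
C(2): 17·(2−1)=17 → R
D(3): 17·(3−1)=34≡8 → I
H(7): 17·(7−1)=102≡24 → Y
B(1): 17·(1−1)=0 → A
U(20): 17·(20−1)=323≡11 → L
U(20): 17·(20−1)=323≡11 → L
M(12): 17·(12−1)=187≡5 → F
J(9): 17·(9−1)=136≡6 → G
J(9): 17·(9−1)=136≡6 → G
F(5): 17·(5−1)=68≡16 → Q

RIYALLFGGQ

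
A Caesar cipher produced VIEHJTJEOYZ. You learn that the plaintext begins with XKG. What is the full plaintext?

XKGJLVLGQAB

From the crib: V(21)−X(23)=-2≡24, so the shift is 24.
Subtract 24 from each ciphertext letter:
V(21): 21−24=-3≡23 → X
I(8): 8−24=-16≡10 → K
E(4): 4−24=-20≡6 → G
H(7): 7−24=-17≡9 → J
J(9): 9−24=-15≡11 → L
T(19): 19−24=-5≡21 → V
J(9): 9−24=-15≡11 → L
E(4): 4−24=-20≡6 → G
O(14): 14−24=-10≡16 → Q
Y(24): 24−24=0 → A
Z(25): 25−24=1 → B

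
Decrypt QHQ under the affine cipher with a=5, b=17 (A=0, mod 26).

The inverse of 5 mod 26 is 21, since 5·21=105≡1. Apply D(y)=21·(y−17) mod 26:
Q(16): 21·(16−17)=-21≡5 → F
H(7): 21·(7−17)=-210≡24 → Y
Q(16): 21·(16−17)=-21≡5 → F

FYF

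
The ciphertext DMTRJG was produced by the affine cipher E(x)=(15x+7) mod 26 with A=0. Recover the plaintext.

YJGSOT

The inverse of 15 mod 26 is 7, since 15·7=105≡1. Apply D(y)=7·(y−7) mod 26:
D(3): 7·(3−7)=-28≡24 → Y
M(12): 7·(12−7)=35≡9 → J
T(19): 7·(19−7)=84≡6 → G
R(17): 7·(17−7)=70≡18 → S
J(9): 7·(9−7)=14 → O
G(6): 7·(6−7)=-7≡19 → T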